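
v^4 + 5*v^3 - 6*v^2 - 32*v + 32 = (v - 2)*(v - 1)*(v + 4)^2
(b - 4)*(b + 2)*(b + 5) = b^3 + 3*b^2 - 18*b - 40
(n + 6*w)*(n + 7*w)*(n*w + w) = n^3*w + 13*n^2*w^2 + n^2*w + 42*n*w^3 + 13*n*w^2 + 42*w^3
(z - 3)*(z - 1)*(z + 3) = z^3 - z^2 - 9*z + 9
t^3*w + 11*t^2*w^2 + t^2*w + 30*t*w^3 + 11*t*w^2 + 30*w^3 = (t + 5*w)*(t + 6*w)*(t*w + w)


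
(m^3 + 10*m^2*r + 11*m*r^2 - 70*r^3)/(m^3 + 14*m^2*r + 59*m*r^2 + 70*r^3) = (m - 2*r)/(m + 2*r)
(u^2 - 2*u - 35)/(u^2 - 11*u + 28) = (u + 5)/(u - 4)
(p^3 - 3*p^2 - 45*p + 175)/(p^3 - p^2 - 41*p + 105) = (p - 5)/(p - 3)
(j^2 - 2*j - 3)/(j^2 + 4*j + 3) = (j - 3)/(j + 3)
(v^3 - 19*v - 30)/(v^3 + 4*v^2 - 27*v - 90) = (v + 2)/(v + 6)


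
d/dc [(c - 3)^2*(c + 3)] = 3*(c - 3)*(c + 1)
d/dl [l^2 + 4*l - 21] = 2*l + 4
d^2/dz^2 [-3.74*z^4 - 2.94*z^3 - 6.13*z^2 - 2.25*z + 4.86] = -44.88*z^2 - 17.64*z - 12.26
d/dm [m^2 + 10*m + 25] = 2*m + 10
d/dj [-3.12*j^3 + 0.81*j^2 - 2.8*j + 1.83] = -9.36*j^2 + 1.62*j - 2.8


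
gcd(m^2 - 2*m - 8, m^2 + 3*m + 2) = m + 2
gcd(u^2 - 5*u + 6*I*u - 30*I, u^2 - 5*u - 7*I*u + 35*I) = u - 5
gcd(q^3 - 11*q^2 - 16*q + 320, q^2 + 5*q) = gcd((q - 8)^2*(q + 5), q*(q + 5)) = q + 5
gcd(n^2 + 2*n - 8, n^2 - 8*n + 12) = n - 2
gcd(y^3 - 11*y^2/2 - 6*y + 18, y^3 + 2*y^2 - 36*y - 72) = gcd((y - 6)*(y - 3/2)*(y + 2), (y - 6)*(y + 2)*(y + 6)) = y^2 - 4*y - 12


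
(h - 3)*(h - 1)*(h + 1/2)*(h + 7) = h^4 + 7*h^3/2 - 47*h^2/2 + 17*h/2 + 21/2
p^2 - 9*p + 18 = (p - 6)*(p - 3)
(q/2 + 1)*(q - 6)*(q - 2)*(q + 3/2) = q^4/2 - 9*q^3/4 - 13*q^2/2 + 9*q + 18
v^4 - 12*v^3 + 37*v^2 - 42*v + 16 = (v - 8)*(v - 2)*(v - 1)^2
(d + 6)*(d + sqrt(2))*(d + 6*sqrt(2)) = d^3 + 6*d^2 + 7*sqrt(2)*d^2 + 12*d + 42*sqrt(2)*d + 72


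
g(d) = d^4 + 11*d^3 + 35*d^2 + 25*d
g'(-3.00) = 4.00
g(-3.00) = 24.00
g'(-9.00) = -848.00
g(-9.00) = 1152.00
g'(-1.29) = -18.97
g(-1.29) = 5.15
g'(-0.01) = 24.30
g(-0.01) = -0.25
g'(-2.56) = -5.04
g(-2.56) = 23.78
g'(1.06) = 141.04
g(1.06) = 80.19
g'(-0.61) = -6.33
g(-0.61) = -4.58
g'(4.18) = 1186.33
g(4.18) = 1824.70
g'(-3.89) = 16.60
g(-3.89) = 13.85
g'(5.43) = 2018.51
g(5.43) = 3798.21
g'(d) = 4*d^3 + 33*d^2 + 70*d + 25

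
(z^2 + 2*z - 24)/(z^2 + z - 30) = (z - 4)/(z - 5)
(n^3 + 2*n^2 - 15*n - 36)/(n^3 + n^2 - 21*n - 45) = (n - 4)/(n - 5)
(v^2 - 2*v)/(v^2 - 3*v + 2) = v/(v - 1)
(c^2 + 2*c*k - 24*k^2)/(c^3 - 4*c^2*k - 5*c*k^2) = (-c^2 - 2*c*k + 24*k^2)/(c*(-c^2 + 4*c*k + 5*k^2))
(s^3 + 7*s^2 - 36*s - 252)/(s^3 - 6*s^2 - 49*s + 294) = (s + 6)/(s - 7)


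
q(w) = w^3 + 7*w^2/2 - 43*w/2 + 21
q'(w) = 3*w^2 + 7*w - 43/2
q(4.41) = 80.02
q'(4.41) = 67.71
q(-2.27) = 76.14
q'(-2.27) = -21.93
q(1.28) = 1.31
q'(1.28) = -7.62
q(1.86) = -0.45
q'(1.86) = 1.90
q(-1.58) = 59.76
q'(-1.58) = -25.07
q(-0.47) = 31.77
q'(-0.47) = -24.13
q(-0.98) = 44.49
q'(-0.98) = -25.48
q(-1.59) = 60.01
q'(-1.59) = -25.05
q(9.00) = 840.00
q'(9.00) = 284.50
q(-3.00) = 90.00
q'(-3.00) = -15.50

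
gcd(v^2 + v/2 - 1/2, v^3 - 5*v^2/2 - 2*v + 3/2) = v^2 + v/2 - 1/2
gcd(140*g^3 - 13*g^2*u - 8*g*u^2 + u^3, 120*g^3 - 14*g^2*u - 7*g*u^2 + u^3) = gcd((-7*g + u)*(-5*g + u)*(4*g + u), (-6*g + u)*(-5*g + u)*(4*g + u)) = -20*g^2 - g*u + u^2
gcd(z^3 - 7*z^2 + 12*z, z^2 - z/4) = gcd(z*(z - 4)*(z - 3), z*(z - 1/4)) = z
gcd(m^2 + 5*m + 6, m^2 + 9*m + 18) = m + 3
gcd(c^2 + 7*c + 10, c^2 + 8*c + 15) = c + 5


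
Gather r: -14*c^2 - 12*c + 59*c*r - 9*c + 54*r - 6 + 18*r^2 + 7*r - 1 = -14*c^2 - 21*c + 18*r^2 + r*(59*c + 61) - 7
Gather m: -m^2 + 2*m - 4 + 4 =-m^2 + 2*m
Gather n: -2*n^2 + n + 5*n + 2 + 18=-2*n^2 + 6*n + 20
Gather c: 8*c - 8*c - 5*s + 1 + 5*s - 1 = 0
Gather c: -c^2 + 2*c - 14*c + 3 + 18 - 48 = -c^2 - 12*c - 27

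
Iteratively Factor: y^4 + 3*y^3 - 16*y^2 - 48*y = (y + 3)*(y^3 - 16*y) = (y - 4)*(y + 3)*(y^2 + 4*y) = y*(y - 4)*(y + 3)*(y + 4)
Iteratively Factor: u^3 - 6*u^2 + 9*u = (u - 3)*(u^2 - 3*u) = u*(u - 3)*(u - 3)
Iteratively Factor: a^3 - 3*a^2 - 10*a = (a - 5)*(a^2 + 2*a) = a*(a - 5)*(a + 2)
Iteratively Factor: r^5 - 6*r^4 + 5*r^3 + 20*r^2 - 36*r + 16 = (r - 1)*(r^4 - 5*r^3 + 20*r - 16) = (r - 1)^2*(r^3 - 4*r^2 - 4*r + 16) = (r - 4)*(r - 1)^2*(r^2 - 4) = (r - 4)*(r - 2)*(r - 1)^2*(r + 2)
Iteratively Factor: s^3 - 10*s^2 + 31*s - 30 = (s - 5)*(s^2 - 5*s + 6) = (s - 5)*(s - 3)*(s - 2)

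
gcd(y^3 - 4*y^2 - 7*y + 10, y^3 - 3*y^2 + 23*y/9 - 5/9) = y - 1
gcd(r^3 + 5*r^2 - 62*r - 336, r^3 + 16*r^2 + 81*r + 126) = r^2 + 13*r + 42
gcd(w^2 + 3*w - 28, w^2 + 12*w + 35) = w + 7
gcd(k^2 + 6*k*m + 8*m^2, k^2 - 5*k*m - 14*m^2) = k + 2*m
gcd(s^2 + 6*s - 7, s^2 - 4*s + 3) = s - 1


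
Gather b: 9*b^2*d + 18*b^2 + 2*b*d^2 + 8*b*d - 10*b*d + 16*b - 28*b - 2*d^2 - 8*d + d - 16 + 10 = b^2*(9*d + 18) + b*(2*d^2 - 2*d - 12) - 2*d^2 - 7*d - 6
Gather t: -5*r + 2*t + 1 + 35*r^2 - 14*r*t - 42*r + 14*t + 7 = 35*r^2 - 47*r + t*(16 - 14*r) + 8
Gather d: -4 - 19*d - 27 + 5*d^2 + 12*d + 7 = 5*d^2 - 7*d - 24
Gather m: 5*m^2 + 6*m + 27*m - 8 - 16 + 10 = 5*m^2 + 33*m - 14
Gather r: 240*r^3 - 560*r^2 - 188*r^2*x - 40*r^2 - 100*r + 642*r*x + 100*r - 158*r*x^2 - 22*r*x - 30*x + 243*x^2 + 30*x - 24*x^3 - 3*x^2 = 240*r^3 + r^2*(-188*x - 600) + r*(-158*x^2 + 620*x) - 24*x^3 + 240*x^2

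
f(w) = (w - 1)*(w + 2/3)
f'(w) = 2*w - 1/3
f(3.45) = 10.09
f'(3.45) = 6.57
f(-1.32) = 1.52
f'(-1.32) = -2.97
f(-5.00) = 26.00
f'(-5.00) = -10.33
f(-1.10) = 0.91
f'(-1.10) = -2.53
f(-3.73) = 14.49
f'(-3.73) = -7.79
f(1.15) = 0.27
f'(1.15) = 1.97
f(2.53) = 4.89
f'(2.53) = 4.73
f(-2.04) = 4.17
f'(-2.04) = -4.41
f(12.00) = 139.33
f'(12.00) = 23.67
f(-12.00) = 147.33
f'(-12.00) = -24.33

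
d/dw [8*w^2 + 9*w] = 16*w + 9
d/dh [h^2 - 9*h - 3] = 2*h - 9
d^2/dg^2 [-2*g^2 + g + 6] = -4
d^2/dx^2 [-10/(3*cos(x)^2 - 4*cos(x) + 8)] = 10*(-36*sin(x)^4 - 62*sin(x)^2 - 77*cos(x) + 9*cos(3*x) + 82)/(3*sin(x)^2 + 4*cos(x) - 11)^3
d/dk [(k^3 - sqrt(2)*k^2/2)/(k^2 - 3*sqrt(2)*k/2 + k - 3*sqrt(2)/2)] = k*(-k*(2*k - sqrt(2))*(4*k - 3*sqrt(2) + 2) + 2*(3*k - sqrt(2))*(2*k^2 - 3*sqrt(2)*k + 2*k - 3*sqrt(2)))/(2*k^2 - 3*sqrt(2)*k + 2*k - 3*sqrt(2))^2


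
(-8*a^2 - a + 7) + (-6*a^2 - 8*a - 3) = -14*a^2 - 9*a + 4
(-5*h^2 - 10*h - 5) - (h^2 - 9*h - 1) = -6*h^2 - h - 4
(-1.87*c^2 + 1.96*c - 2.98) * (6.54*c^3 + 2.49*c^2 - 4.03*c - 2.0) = -12.2298*c^5 + 8.1621*c^4 - 7.0727*c^3 - 11.579*c^2 + 8.0894*c + 5.96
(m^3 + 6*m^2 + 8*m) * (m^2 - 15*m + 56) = m^5 - 9*m^4 - 26*m^3 + 216*m^2 + 448*m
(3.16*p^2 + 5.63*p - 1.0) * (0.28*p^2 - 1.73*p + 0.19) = 0.8848*p^4 - 3.8904*p^3 - 9.4195*p^2 + 2.7997*p - 0.19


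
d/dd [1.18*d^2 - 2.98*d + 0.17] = 2.36*d - 2.98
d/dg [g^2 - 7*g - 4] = 2*g - 7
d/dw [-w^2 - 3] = -2*w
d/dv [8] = 0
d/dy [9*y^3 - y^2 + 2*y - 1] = 27*y^2 - 2*y + 2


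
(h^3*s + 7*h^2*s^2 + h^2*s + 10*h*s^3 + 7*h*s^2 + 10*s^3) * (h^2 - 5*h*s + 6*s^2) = h^5*s + 2*h^4*s^2 + h^4*s - 19*h^3*s^3 + 2*h^3*s^2 - 8*h^2*s^4 - 19*h^2*s^3 + 60*h*s^5 - 8*h*s^4 + 60*s^5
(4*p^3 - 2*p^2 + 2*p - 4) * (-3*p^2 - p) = -12*p^5 + 2*p^4 - 4*p^3 + 10*p^2 + 4*p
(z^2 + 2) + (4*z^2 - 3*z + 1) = 5*z^2 - 3*z + 3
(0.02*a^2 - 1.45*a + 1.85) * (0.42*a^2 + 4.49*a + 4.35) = 0.0084*a^4 - 0.5192*a^3 - 5.6465*a^2 + 1.999*a + 8.0475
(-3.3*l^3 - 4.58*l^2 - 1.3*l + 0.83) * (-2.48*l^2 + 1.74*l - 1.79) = 8.184*l^5 + 5.6164*l^4 + 1.1618*l^3 + 3.8778*l^2 + 3.7712*l - 1.4857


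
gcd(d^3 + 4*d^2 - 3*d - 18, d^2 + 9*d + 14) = 1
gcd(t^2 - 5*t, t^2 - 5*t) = t^2 - 5*t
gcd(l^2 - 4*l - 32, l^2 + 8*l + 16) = l + 4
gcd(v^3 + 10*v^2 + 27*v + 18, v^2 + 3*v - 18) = v + 6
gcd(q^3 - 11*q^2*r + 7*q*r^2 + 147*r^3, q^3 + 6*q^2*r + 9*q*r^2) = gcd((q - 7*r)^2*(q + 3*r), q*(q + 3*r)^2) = q + 3*r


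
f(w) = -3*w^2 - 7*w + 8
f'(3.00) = -25.00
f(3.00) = -40.00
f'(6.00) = -43.00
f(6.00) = -142.00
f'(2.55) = -22.30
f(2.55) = -29.36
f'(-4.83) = 21.98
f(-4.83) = -28.18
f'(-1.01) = -0.94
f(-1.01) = 12.01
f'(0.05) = -7.30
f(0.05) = 7.64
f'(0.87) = -12.22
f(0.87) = -0.36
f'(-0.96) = -1.24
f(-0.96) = 11.96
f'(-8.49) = 43.94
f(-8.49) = -148.81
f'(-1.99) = 4.94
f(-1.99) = 10.05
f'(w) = -6*w - 7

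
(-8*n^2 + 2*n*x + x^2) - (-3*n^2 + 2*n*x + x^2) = -5*n^2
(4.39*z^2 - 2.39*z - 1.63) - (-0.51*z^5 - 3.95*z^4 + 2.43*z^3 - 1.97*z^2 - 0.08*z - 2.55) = 0.51*z^5 + 3.95*z^4 - 2.43*z^3 + 6.36*z^2 - 2.31*z + 0.92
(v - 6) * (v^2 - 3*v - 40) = v^3 - 9*v^2 - 22*v + 240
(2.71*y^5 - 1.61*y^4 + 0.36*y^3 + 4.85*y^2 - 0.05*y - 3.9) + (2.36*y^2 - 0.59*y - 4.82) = 2.71*y^5 - 1.61*y^4 + 0.36*y^3 + 7.21*y^2 - 0.64*y - 8.72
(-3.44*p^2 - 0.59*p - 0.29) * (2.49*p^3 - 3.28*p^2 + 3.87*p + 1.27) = -8.5656*p^5 + 9.8141*p^4 - 12.0997*p^3 - 5.7009*p^2 - 1.8716*p - 0.3683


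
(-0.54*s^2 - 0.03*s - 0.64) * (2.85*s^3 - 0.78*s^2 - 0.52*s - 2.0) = -1.539*s^5 + 0.3357*s^4 - 1.5198*s^3 + 1.5948*s^2 + 0.3928*s + 1.28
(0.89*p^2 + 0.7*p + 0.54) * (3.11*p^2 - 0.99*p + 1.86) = 2.7679*p^4 + 1.2959*p^3 + 2.6418*p^2 + 0.7674*p + 1.0044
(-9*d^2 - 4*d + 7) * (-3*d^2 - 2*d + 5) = 27*d^4 + 30*d^3 - 58*d^2 - 34*d + 35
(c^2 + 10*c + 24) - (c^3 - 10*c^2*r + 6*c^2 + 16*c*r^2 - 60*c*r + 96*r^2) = -c^3 + 10*c^2*r - 5*c^2 - 16*c*r^2 + 60*c*r + 10*c - 96*r^2 + 24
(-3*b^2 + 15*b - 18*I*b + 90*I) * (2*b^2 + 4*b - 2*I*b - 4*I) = -6*b^4 + 18*b^3 - 30*I*b^3 + 24*b^2 + 90*I*b^2 + 108*b + 300*I*b + 360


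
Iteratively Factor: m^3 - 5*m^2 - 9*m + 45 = (m + 3)*(m^2 - 8*m + 15) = (m - 3)*(m + 3)*(m - 5)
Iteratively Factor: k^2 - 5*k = (k - 5)*(k)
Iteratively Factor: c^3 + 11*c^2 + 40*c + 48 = (c + 4)*(c^2 + 7*c + 12) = (c + 4)^2*(c + 3)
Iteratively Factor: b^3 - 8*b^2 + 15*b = (b - 5)*(b^2 - 3*b) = b*(b - 5)*(b - 3)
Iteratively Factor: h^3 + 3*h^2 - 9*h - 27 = (h + 3)*(h^2 - 9) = (h + 3)^2*(h - 3)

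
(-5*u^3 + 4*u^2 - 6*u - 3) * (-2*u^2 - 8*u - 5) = 10*u^5 + 32*u^4 + 5*u^3 + 34*u^2 + 54*u + 15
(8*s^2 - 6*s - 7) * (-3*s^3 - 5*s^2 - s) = -24*s^5 - 22*s^4 + 43*s^3 + 41*s^2 + 7*s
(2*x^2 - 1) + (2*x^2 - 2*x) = 4*x^2 - 2*x - 1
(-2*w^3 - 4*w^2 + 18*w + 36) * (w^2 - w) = -2*w^5 - 2*w^4 + 22*w^3 + 18*w^2 - 36*w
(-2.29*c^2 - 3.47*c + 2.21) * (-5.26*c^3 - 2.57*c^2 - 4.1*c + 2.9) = 12.0454*c^5 + 24.1375*c^4 + 6.6823*c^3 + 1.9063*c^2 - 19.124*c + 6.409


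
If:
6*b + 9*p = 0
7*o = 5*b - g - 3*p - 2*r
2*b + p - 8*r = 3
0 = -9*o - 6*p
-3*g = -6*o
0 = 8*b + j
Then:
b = -9/32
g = -1/4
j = 9/4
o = -1/8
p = 3/16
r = -27/64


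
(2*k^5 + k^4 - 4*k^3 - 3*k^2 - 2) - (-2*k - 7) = 2*k^5 + k^4 - 4*k^3 - 3*k^2 + 2*k + 5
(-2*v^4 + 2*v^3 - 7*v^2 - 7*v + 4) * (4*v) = -8*v^5 + 8*v^4 - 28*v^3 - 28*v^2 + 16*v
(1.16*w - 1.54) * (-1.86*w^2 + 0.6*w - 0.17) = -2.1576*w^3 + 3.5604*w^2 - 1.1212*w + 0.2618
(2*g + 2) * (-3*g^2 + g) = -6*g^3 - 4*g^2 + 2*g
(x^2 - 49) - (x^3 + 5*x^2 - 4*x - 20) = -x^3 - 4*x^2 + 4*x - 29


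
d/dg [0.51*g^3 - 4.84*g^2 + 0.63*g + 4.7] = 1.53*g^2 - 9.68*g + 0.63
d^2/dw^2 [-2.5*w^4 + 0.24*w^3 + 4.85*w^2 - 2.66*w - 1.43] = -30.0*w^2 + 1.44*w + 9.7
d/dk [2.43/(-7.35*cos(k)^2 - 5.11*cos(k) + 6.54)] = -(35.721*cos(k) + 12.4173)*sin(k)/(7.35*cos(k)^2 + 5.11*cos(k) - 6.54)^2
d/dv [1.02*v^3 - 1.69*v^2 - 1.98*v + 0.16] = 3.06*v^2 - 3.38*v - 1.98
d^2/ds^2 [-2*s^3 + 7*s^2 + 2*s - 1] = 14 - 12*s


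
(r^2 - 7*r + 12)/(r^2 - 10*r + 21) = (r - 4)/(r - 7)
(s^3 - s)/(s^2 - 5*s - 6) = s*(s - 1)/(s - 6)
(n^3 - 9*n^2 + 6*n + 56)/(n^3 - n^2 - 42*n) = (n^2 - 2*n - 8)/(n*(n + 6))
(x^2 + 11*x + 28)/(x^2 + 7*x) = (x + 4)/x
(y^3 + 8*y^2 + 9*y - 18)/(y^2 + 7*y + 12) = (y^2 + 5*y - 6)/(y + 4)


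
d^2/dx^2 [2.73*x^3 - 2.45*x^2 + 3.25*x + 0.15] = 16.38*x - 4.9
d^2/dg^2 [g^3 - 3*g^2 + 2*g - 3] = 6*g - 6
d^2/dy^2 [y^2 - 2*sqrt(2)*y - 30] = 2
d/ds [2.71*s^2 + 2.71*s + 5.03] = 5.42*s + 2.71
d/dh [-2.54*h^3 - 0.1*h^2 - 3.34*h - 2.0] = -7.62*h^2 - 0.2*h - 3.34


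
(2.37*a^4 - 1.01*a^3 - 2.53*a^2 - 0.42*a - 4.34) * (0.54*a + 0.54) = 1.2798*a^5 + 0.7344*a^4 - 1.9116*a^3 - 1.593*a^2 - 2.5704*a - 2.3436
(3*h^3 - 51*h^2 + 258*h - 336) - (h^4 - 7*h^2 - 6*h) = -h^4 + 3*h^3 - 44*h^2 + 264*h - 336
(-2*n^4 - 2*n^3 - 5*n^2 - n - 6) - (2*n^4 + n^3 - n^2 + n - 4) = -4*n^4 - 3*n^3 - 4*n^2 - 2*n - 2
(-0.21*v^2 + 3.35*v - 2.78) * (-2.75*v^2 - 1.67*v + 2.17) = 0.5775*v^4 - 8.8618*v^3 + 1.5948*v^2 + 11.9121*v - 6.0326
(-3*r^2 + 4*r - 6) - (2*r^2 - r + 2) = -5*r^2 + 5*r - 8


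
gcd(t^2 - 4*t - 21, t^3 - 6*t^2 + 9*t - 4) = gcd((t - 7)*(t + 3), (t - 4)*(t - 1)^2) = 1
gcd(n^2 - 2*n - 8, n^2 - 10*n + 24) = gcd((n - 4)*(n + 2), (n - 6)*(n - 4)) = n - 4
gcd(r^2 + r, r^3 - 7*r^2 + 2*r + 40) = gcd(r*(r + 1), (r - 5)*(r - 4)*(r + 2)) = 1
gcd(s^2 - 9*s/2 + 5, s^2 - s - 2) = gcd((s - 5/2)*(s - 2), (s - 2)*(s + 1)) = s - 2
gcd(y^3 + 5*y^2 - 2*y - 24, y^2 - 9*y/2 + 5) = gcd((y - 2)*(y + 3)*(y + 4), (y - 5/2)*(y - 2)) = y - 2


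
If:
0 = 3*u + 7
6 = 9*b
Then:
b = 2/3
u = -7/3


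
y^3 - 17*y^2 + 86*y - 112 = (y - 8)*(y - 7)*(y - 2)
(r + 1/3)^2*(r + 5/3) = r^3 + 7*r^2/3 + 11*r/9 + 5/27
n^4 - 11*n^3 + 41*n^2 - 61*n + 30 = (n - 5)*(n - 3)*(n - 2)*(n - 1)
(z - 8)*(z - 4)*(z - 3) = z^3 - 15*z^2 + 68*z - 96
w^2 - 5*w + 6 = (w - 3)*(w - 2)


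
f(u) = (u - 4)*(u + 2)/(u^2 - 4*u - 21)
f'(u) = (4 - 2*u)*(u - 4)*(u + 2)/(u^2 - 4*u - 21)^2 + (u - 4)/(u^2 - 4*u - 21) + (u + 2)/(u^2 - 4*u - 21)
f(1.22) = 0.37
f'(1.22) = -0.04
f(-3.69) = 1.76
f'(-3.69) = 1.45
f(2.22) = 0.30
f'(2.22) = -0.09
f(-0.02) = 0.38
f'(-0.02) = 0.02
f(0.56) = 0.38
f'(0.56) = -0.01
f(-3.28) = 3.24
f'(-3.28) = 8.90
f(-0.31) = 0.37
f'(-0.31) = 0.05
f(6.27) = -2.77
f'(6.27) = -5.06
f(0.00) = 0.38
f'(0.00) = 0.02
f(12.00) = 1.49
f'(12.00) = -0.10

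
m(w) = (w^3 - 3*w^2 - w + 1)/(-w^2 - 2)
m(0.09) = -0.44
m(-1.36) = 1.48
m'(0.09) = 0.79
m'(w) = 2*w*(w^3 - 3*w^2 - w + 1)/(-w^2 - 2)^2 + (3*w^2 - 6*w - 1)/(-w^2 - 2)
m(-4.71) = 6.84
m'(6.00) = -1.01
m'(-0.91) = -2.15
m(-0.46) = -0.33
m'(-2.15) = -1.87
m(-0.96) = 0.58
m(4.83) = -1.53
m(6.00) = -2.71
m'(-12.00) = -1.03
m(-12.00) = 14.71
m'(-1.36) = -2.25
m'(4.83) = -0.99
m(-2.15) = 3.12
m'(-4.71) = -1.22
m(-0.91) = 0.47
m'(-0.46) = -1.22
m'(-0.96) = -2.20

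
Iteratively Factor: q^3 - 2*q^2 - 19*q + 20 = (q + 4)*(q^2 - 6*q + 5) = (q - 1)*(q + 4)*(q - 5)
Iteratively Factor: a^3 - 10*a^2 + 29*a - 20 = (a - 4)*(a^2 - 6*a + 5) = (a - 5)*(a - 4)*(a - 1)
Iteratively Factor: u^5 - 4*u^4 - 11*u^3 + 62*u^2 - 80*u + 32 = (u - 1)*(u^4 - 3*u^3 - 14*u^2 + 48*u - 32) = (u - 4)*(u - 1)*(u^3 + u^2 - 10*u + 8) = (u - 4)*(u - 1)^2*(u^2 + 2*u - 8) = (u - 4)*(u - 1)^2*(u + 4)*(u - 2)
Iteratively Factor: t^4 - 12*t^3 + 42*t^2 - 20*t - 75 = (t - 5)*(t^3 - 7*t^2 + 7*t + 15) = (t - 5)*(t + 1)*(t^2 - 8*t + 15) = (t - 5)^2*(t + 1)*(t - 3)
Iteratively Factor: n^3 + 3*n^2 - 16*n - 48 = (n - 4)*(n^2 + 7*n + 12) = (n - 4)*(n + 3)*(n + 4)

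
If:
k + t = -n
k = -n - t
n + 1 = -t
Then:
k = 1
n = -t - 1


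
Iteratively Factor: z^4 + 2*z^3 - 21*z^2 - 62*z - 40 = (z + 4)*(z^3 - 2*z^2 - 13*z - 10) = (z + 1)*(z + 4)*(z^2 - 3*z - 10) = (z - 5)*(z + 1)*(z + 4)*(z + 2)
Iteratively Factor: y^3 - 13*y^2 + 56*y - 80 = (y - 4)*(y^2 - 9*y + 20) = (y - 5)*(y - 4)*(y - 4)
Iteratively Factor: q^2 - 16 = (q + 4)*(q - 4)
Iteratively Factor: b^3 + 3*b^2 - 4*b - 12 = (b + 2)*(b^2 + b - 6) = (b + 2)*(b + 3)*(b - 2)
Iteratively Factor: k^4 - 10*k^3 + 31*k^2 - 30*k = (k)*(k^3 - 10*k^2 + 31*k - 30) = k*(k - 2)*(k^2 - 8*k + 15) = k*(k - 5)*(k - 2)*(k - 3)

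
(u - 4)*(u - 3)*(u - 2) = u^3 - 9*u^2 + 26*u - 24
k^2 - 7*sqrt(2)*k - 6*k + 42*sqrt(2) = (k - 6)*(k - 7*sqrt(2))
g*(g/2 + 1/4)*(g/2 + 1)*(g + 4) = g^4/4 + 13*g^3/8 + 11*g^2/4 + g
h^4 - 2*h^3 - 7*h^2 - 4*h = h*(h - 4)*(h + 1)^2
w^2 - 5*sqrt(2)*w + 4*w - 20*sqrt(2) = (w + 4)*(w - 5*sqrt(2))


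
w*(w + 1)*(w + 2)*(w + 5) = w^4 + 8*w^3 + 17*w^2 + 10*w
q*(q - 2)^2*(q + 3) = q^4 - q^3 - 8*q^2 + 12*q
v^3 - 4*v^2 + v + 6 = (v - 3)*(v - 2)*(v + 1)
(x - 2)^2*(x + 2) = x^3 - 2*x^2 - 4*x + 8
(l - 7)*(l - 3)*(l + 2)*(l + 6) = l^4 - 2*l^3 - 47*l^2 + 48*l + 252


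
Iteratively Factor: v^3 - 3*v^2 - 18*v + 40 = (v - 5)*(v^2 + 2*v - 8) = (v - 5)*(v - 2)*(v + 4)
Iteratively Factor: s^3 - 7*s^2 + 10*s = (s - 5)*(s^2 - 2*s) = s*(s - 5)*(s - 2)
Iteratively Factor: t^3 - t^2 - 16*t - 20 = (t - 5)*(t^2 + 4*t + 4) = (t - 5)*(t + 2)*(t + 2)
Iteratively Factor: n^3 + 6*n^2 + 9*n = (n + 3)*(n^2 + 3*n) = n*(n + 3)*(n + 3)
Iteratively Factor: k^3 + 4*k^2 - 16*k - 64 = (k + 4)*(k^2 - 16) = (k + 4)^2*(k - 4)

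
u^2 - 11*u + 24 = (u - 8)*(u - 3)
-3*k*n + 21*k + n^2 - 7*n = (-3*k + n)*(n - 7)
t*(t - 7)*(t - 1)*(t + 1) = t^4 - 7*t^3 - t^2 + 7*t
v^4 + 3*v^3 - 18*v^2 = v^2*(v - 3)*(v + 6)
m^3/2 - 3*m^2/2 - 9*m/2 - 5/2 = (m/2 + 1/2)*(m - 5)*(m + 1)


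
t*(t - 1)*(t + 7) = t^3 + 6*t^2 - 7*t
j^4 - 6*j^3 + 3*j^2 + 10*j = j*(j - 5)*(j - 2)*(j + 1)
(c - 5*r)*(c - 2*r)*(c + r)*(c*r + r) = c^4*r - 6*c^3*r^2 + c^3*r + 3*c^2*r^3 - 6*c^2*r^2 + 10*c*r^4 + 3*c*r^3 + 10*r^4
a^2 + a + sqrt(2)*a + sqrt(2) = (a + 1)*(a + sqrt(2))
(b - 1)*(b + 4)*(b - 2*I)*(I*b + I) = I*b^4 + 2*b^3 + 4*I*b^3 + 8*b^2 - I*b^2 - 2*b - 4*I*b - 8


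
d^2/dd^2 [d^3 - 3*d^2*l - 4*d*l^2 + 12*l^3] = 6*d - 6*l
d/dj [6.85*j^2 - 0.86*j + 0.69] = 13.7*j - 0.86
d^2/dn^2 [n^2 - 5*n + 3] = 2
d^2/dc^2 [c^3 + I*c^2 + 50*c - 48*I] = 6*c + 2*I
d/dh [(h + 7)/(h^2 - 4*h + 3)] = (h^2 - 4*h - 2*(h - 2)*(h + 7) + 3)/(h^2 - 4*h + 3)^2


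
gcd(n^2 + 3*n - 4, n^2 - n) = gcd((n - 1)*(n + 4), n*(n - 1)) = n - 1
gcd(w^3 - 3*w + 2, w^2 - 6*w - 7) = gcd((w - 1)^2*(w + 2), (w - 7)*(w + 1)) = 1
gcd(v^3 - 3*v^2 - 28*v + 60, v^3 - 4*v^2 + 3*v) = 1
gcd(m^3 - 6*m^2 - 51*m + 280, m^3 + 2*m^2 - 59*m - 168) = m^2 - m - 56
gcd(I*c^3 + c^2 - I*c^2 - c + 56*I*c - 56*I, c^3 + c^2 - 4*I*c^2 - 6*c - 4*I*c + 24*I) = 1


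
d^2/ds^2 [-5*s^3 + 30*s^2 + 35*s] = 60 - 30*s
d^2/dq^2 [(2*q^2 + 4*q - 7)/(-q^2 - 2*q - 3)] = 26*(3*q^2 + 6*q + 1)/(q^6 + 6*q^5 + 21*q^4 + 44*q^3 + 63*q^2 + 54*q + 27)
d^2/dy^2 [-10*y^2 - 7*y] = -20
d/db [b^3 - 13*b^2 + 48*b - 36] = 3*b^2 - 26*b + 48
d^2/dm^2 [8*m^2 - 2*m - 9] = 16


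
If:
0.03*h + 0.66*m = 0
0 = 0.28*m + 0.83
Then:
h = 65.21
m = -2.96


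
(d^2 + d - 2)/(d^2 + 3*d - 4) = (d + 2)/(d + 4)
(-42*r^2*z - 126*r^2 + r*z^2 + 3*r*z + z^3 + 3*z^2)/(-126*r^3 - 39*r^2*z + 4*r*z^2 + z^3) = (z + 3)/(3*r + z)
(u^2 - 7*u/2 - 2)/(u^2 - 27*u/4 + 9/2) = 2*(2*u^2 - 7*u - 4)/(4*u^2 - 27*u + 18)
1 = 1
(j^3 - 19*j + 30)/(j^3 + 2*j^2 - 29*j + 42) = (j + 5)/(j + 7)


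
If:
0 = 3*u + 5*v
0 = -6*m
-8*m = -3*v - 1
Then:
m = 0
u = 5/9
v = -1/3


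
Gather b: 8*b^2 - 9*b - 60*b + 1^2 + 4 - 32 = 8*b^2 - 69*b - 27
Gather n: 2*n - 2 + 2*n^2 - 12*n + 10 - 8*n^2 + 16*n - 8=-6*n^2 + 6*n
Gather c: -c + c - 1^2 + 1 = 0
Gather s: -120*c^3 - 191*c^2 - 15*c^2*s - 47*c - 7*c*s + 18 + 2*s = -120*c^3 - 191*c^2 - 47*c + s*(-15*c^2 - 7*c + 2) + 18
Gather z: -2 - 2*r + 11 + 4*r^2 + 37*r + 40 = 4*r^2 + 35*r + 49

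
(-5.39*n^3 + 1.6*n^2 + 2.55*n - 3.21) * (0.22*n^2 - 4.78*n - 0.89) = -1.1858*n^5 + 26.1162*n^4 - 2.2899*n^3 - 14.3192*n^2 + 13.0743*n + 2.8569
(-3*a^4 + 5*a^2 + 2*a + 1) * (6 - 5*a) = 15*a^5 - 18*a^4 - 25*a^3 + 20*a^2 + 7*a + 6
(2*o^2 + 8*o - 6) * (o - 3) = 2*o^3 + 2*o^2 - 30*o + 18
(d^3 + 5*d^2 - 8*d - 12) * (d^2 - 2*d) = d^5 + 3*d^4 - 18*d^3 + 4*d^2 + 24*d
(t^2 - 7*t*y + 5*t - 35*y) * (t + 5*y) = t^3 - 2*t^2*y + 5*t^2 - 35*t*y^2 - 10*t*y - 175*y^2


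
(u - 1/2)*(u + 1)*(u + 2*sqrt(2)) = u^3 + u^2/2 + 2*sqrt(2)*u^2 - u/2 + sqrt(2)*u - sqrt(2)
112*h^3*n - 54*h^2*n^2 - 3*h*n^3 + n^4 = n*(-8*h + n)*(-2*h + n)*(7*h + n)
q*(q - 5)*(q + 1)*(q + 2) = q^4 - 2*q^3 - 13*q^2 - 10*q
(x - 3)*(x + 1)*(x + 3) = x^3 + x^2 - 9*x - 9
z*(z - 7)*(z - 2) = z^3 - 9*z^2 + 14*z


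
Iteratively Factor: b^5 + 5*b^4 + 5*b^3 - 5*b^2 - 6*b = (b)*(b^4 + 5*b^3 + 5*b^2 - 5*b - 6) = b*(b + 3)*(b^3 + 2*b^2 - b - 2) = b*(b + 2)*(b + 3)*(b^2 - 1) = b*(b - 1)*(b + 2)*(b + 3)*(b + 1)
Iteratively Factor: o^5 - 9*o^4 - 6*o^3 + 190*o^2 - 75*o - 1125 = (o + 3)*(o^4 - 12*o^3 + 30*o^2 + 100*o - 375) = (o + 3)^2*(o^3 - 15*o^2 + 75*o - 125) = (o - 5)*(o + 3)^2*(o^2 - 10*o + 25) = (o - 5)^2*(o + 3)^2*(o - 5)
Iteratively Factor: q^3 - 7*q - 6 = (q - 3)*(q^2 + 3*q + 2) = (q - 3)*(q + 1)*(q + 2)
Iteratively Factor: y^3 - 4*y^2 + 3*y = (y - 3)*(y^2 - y) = (y - 3)*(y - 1)*(y)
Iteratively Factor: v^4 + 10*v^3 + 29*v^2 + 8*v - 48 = (v + 4)*(v^3 + 6*v^2 + 5*v - 12) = (v - 1)*(v + 4)*(v^2 + 7*v + 12) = (v - 1)*(v + 3)*(v + 4)*(v + 4)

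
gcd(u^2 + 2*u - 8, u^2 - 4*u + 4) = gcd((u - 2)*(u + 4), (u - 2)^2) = u - 2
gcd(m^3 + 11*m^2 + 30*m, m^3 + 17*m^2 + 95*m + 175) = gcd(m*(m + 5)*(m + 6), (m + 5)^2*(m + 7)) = m + 5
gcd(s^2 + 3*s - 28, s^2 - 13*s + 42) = 1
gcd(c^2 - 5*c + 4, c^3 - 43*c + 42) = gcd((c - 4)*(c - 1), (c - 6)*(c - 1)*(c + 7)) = c - 1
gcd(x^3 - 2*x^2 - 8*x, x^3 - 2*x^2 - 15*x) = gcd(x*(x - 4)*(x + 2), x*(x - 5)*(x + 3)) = x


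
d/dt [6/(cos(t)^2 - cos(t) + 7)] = 6*(2*cos(t) - 1)*sin(t)/(sin(t)^2 + cos(t) - 8)^2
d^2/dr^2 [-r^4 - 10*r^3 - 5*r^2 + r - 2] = -12*r^2 - 60*r - 10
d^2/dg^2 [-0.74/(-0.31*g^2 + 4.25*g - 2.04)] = (-0.142228*g^2 + 1.9499*g + 0.74*(0.62*g - 4.25)*(1.24*g - 8.5) - 0.935952)/(0.31*g^2 - 4.25*g + 2.04)^3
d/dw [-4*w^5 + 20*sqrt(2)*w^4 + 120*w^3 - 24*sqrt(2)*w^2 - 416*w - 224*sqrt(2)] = -20*w^4 + 80*sqrt(2)*w^3 + 360*w^2 - 48*sqrt(2)*w - 416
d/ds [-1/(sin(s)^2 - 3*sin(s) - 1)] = (2*sin(s) - 3)*cos(s)/(3*sin(s) + cos(s)^2)^2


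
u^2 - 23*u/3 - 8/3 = (u - 8)*(u + 1/3)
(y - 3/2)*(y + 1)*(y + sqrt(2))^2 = y^4 - y^3/2 + 2*sqrt(2)*y^3 - sqrt(2)*y^2 + y^2/2 - 3*sqrt(2)*y - y - 3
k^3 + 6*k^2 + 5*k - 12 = (k - 1)*(k + 3)*(k + 4)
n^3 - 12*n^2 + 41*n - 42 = (n - 7)*(n - 3)*(n - 2)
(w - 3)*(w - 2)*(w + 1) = w^3 - 4*w^2 + w + 6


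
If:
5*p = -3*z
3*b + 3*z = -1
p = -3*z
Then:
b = -1/3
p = 0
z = 0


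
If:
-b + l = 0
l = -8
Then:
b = -8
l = -8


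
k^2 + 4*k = k*(k + 4)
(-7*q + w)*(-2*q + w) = 14*q^2 - 9*q*w + w^2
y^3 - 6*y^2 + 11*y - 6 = (y - 3)*(y - 2)*(y - 1)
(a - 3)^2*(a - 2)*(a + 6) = a^4 - 2*a^3 - 27*a^2 + 108*a - 108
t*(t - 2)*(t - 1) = t^3 - 3*t^2 + 2*t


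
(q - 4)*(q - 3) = q^2 - 7*q + 12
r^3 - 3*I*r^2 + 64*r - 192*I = (r - 8*I)*(r - 3*I)*(r + 8*I)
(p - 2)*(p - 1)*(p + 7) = p^3 + 4*p^2 - 19*p + 14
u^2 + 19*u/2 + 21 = (u + 7/2)*(u + 6)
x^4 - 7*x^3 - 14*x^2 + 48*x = x*(x - 8)*(x - 2)*(x + 3)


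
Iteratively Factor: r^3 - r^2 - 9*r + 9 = (r + 3)*(r^2 - 4*r + 3) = (r - 1)*(r + 3)*(r - 3)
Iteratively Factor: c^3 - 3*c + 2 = (c - 1)*(c^2 + c - 2) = (c - 1)*(c + 2)*(c - 1)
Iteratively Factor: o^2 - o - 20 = (o + 4)*(o - 5)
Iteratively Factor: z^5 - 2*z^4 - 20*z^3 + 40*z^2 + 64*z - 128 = (z + 4)*(z^4 - 6*z^3 + 4*z^2 + 24*z - 32) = (z + 2)*(z + 4)*(z^3 - 8*z^2 + 20*z - 16) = (z - 4)*(z + 2)*(z + 4)*(z^2 - 4*z + 4) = (z - 4)*(z - 2)*(z + 2)*(z + 4)*(z - 2)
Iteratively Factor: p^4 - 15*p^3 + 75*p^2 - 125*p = (p - 5)*(p^3 - 10*p^2 + 25*p) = p*(p - 5)*(p^2 - 10*p + 25) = p*(p - 5)^2*(p - 5)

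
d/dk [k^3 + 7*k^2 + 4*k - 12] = 3*k^2 + 14*k + 4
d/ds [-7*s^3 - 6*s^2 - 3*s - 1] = -21*s^2 - 12*s - 3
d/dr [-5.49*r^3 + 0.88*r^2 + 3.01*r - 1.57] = -16.47*r^2 + 1.76*r + 3.01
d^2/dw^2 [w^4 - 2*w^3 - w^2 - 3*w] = 12*w^2 - 12*w - 2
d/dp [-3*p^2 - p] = -6*p - 1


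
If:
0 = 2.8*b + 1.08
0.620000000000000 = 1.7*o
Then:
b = -0.39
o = 0.36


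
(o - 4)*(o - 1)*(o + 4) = o^3 - o^2 - 16*o + 16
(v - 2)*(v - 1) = v^2 - 3*v + 2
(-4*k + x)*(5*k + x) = -20*k^2 + k*x + x^2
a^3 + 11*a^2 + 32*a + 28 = (a + 2)^2*(a + 7)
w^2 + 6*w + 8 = (w + 2)*(w + 4)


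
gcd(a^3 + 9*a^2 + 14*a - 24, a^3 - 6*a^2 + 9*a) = 1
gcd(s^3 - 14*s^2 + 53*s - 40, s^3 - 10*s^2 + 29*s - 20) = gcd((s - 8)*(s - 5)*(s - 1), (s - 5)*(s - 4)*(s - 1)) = s^2 - 6*s + 5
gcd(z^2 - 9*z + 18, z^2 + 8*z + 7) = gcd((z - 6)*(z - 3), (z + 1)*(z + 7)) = 1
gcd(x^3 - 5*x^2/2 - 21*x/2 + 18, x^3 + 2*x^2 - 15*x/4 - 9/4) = x^2 + 3*x/2 - 9/2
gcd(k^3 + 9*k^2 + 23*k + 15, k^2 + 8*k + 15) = k^2 + 8*k + 15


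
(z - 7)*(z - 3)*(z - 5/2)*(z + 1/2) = z^4 - 12*z^3 + 159*z^2/4 - 59*z/2 - 105/4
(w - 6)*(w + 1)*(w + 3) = w^3 - 2*w^2 - 21*w - 18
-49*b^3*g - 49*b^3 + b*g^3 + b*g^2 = (-7*b + g)*(7*b + g)*(b*g + b)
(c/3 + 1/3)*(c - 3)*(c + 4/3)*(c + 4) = c^4/3 + 10*c^3/9 - 25*c^2/9 - 80*c/9 - 16/3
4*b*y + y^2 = y*(4*b + y)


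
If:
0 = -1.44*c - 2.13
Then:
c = -1.48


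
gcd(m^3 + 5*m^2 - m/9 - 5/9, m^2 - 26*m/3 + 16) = 1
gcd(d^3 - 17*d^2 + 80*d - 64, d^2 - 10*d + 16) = d - 8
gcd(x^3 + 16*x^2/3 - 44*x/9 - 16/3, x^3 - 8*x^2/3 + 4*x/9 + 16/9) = x^2 - 2*x/3 - 8/9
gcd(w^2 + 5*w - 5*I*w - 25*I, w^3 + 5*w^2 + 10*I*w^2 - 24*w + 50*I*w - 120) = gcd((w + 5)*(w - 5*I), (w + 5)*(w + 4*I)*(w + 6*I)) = w + 5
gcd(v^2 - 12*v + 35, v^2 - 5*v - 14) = v - 7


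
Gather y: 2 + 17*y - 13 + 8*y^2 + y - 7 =8*y^2 + 18*y - 18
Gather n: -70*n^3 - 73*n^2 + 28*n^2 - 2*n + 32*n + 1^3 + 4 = -70*n^3 - 45*n^2 + 30*n + 5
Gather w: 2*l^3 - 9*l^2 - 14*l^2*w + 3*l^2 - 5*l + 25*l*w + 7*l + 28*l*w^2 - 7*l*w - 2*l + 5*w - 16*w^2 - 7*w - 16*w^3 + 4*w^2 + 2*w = 2*l^3 - 6*l^2 - 16*w^3 + w^2*(28*l - 12) + w*(-14*l^2 + 18*l)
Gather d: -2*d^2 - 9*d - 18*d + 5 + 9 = -2*d^2 - 27*d + 14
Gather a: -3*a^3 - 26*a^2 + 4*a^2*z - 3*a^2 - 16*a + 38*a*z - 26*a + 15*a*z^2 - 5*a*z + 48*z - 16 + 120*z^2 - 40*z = -3*a^3 + a^2*(4*z - 29) + a*(15*z^2 + 33*z - 42) + 120*z^2 + 8*z - 16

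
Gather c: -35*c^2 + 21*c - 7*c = -35*c^2 + 14*c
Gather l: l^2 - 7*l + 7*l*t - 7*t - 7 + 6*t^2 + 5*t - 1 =l^2 + l*(7*t - 7) + 6*t^2 - 2*t - 8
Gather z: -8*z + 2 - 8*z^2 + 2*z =-8*z^2 - 6*z + 2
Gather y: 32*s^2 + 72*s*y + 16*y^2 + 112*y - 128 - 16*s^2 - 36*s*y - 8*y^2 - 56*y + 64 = 16*s^2 + 8*y^2 + y*(36*s + 56) - 64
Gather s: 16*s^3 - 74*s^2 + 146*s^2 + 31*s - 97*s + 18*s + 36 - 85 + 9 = 16*s^3 + 72*s^2 - 48*s - 40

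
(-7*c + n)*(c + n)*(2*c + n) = -14*c^3 - 19*c^2*n - 4*c*n^2 + n^3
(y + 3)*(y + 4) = y^2 + 7*y + 12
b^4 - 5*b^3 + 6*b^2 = b^2*(b - 3)*(b - 2)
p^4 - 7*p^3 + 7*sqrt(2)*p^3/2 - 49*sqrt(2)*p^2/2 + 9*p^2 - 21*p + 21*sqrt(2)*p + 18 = (p - 6)*(p - 1)*(p + sqrt(2)/2)*(p + 3*sqrt(2))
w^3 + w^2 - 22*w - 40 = (w - 5)*(w + 2)*(w + 4)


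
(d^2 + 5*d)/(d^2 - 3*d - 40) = d/(d - 8)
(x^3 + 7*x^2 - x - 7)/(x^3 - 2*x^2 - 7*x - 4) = (x^2 + 6*x - 7)/(x^2 - 3*x - 4)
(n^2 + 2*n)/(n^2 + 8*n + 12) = n/(n + 6)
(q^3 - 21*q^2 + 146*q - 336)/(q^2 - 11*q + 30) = (q^2 - 15*q + 56)/(q - 5)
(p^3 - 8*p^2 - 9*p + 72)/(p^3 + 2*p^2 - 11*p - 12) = (p^2 - 5*p - 24)/(p^2 + 5*p + 4)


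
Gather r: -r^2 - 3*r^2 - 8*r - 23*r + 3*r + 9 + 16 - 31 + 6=-4*r^2 - 28*r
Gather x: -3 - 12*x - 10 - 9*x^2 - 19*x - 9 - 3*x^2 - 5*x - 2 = -12*x^2 - 36*x - 24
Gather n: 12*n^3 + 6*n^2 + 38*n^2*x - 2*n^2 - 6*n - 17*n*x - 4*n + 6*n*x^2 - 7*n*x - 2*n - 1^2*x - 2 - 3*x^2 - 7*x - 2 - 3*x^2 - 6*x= 12*n^3 + n^2*(38*x + 4) + n*(6*x^2 - 24*x - 12) - 6*x^2 - 14*x - 4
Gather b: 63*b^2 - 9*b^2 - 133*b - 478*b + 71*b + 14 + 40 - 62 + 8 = 54*b^2 - 540*b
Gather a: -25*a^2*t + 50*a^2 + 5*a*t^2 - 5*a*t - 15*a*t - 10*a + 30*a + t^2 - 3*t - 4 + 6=a^2*(50 - 25*t) + a*(5*t^2 - 20*t + 20) + t^2 - 3*t + 2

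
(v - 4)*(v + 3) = v^2 - v - 12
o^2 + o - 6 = (o - 2)*(o + 3)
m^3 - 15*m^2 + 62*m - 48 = (m - 8)*(m - 6)*(m - 1)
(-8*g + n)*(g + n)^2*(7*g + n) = -56*g^4 - 113*g^3*n - 57*g^2*n^2 + g*n^3 + n^4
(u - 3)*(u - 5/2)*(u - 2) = u^3 - 15*u^2/2 + 37*u/2 - 15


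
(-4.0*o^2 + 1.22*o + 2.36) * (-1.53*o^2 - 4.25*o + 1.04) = 6.12*o^4 + 15.1334*o^3 - 12.9558*o^2 - 8.7612*o + 2.4544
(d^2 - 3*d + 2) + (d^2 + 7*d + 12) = 2*d^2 + 4*d + 14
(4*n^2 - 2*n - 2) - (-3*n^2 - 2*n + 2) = 7*n^2 - 4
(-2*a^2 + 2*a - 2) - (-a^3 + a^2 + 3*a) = a^3 - 3*a^2 - a - 2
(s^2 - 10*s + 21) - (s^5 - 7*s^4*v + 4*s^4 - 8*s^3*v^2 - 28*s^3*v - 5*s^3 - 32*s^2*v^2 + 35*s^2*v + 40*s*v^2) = -s^5 + 7*s^4*v - 4*s^4 + 8*s^3*v^2 + 28*s^3*v + 5*s^3 + 32*s^2*v^2 - 35*s^2*v + s^2 - 40*s*v^2 - 10*s + 21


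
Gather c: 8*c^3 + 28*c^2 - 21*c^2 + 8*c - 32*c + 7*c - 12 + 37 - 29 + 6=8*c^3 + 7*c^2 - 17*c + 2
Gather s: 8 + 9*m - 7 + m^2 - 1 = m^2 + 9*m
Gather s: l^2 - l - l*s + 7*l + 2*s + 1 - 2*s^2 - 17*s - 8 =l^2 + 6*l - 2*s^2 + s*(-l - 15) - 7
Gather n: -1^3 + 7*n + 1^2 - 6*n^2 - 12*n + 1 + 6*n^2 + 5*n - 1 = 0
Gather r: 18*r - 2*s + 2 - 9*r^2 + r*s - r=-9*r^2 + r*(s + 17) - 2*s + 2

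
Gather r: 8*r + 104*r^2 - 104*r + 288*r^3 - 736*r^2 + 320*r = 288*r^3 - 632*r^2 + 224*r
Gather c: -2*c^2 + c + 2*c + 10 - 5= -2*c^2 + 3*c + 5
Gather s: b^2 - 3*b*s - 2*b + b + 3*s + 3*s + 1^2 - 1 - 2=b^2 - b + s*(6 - 3*b) - 2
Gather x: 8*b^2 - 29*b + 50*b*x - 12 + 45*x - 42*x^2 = 8*b^2 - 29*b - 42*x^2 + x*(50*b + 45) - 12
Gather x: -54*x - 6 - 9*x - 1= -63*x - 7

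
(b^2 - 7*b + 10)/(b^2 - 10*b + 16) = (b - 5)/(b - 8)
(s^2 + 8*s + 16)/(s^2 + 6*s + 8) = (s + 4)/(s + 2)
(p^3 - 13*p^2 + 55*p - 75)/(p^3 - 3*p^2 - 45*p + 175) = (p - 3)/(p + 7)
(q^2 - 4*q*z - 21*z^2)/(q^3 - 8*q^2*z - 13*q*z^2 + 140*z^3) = (-q - 3*z)/(-q^2 + q*z + 20*z^2)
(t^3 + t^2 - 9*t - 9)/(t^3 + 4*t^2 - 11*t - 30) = (t^2 + 4*t + 3)/(t^2 + 7*t + 10)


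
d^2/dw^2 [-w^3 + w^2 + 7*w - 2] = 2 - 6*w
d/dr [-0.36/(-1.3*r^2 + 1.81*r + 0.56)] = (0.6516 - 0.936*r)/(-1.3*r^2 + 1.81*r + 0.56)^2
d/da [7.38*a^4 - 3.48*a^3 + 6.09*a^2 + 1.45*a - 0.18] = 29.52*a^3 - 10.44*a^2 + 12.18*a + 1.45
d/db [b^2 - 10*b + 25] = 2*b - 10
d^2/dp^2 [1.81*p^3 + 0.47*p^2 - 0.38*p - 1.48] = 10.86*p + 0.94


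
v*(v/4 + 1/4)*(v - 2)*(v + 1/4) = v^4/4 - 3*v^3/16 - 9*v^2/16 - v/8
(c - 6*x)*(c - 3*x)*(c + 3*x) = c^3 - 6*c^2*x - 9*c*x^2 + 54*x^3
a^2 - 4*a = a*(a - 4)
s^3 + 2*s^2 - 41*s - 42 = (s - 6)*(s + 1)*(s + 7)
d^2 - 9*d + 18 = (d - 6)*(d - 3)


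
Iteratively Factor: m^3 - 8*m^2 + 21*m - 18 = (m - 3)*(m^2 - 5*m + 6) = (m - 3)*(m - 2)*(m - 3)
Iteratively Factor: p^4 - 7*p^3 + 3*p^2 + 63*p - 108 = (p - 4)*(p^3 - 3*p^2 - 9*p + 27) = (p - 4)*(p - 3)*(p^2 - 9) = (p - 4)*(p - 3)*(p + 3)*(p - 3)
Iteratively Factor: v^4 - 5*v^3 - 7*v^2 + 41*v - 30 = (v - 2)*(v^3 - 3*v^2 - 13*v + 15) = (v - 2)*(v + 3)*(v^2 - 6*v + 5) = (v - 5)*(v - 2)*(v + 3)*(v - 1)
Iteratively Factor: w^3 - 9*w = (w - 3)*(w^2 + 3*w) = (w - 3)*(w + 3)*(w)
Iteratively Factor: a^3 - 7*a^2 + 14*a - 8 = (a - 1)*(a^2 - 6*a + 8) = (a - 4)*(a - 1)*(a - 2)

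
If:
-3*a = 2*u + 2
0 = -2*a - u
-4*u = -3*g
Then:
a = 2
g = -16/3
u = -4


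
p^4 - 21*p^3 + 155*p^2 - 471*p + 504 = (p - 8)*(p - 7)*(p - 3)^2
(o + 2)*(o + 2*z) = o^2 + 2*o*z + 2*o + 4*z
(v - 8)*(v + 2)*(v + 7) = v^3 + v^2 - 58*v - 112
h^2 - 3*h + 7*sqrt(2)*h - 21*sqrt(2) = (h - 3)*(h + 7*sqrt(2))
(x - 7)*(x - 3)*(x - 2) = x^3 - 12*x^2 + 41*x - 42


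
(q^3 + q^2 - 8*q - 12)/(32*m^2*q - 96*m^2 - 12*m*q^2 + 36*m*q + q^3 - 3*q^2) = (q^2 + 4*q + 4)/(32*m^2 - 12*m*q + q^2)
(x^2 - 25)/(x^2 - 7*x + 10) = (x + 5)/(x - 2)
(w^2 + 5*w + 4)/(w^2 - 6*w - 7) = (w + 4)/(w - 7)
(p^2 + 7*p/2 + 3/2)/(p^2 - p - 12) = (p + 1/2)/(p - 4)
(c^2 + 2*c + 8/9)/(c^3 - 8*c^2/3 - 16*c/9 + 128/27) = 3*(3*c + 2)/(9*c^2 - 36*c + 32)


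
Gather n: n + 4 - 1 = n + 3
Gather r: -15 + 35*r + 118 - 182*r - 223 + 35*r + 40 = -112*r - 80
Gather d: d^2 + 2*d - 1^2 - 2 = d^2 + 2*d - 3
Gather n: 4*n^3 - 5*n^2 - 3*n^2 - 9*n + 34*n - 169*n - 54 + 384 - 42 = 4*n^3 - 8*n^2 - 144*n + 288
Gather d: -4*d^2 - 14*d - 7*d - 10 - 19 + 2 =-4*d^2 - 21*d - 27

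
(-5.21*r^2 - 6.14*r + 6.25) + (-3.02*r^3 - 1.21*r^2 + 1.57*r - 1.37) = -3.02*r^3 - 6.42*r^2 - 4.57*r + 4.88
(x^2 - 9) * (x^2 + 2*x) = x^4 + 2*x^3 - 9*x^2 - 18*x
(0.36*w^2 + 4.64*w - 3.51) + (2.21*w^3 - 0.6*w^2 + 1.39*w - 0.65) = 2.21*w^3 - 0.24*w^2 + 6.03*w - 4.16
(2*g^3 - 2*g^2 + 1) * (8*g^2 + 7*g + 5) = 16*g^5 - 2*g^4 - 4*g^3 - 2*g^2 + 7*g + 5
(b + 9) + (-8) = b + 1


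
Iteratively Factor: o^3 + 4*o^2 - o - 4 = (o + 1)*(o^2 + 3*o - 4) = (o + 1)*(o + 4)*(o - 1)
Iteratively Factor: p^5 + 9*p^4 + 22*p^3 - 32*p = (p + 4)*(p^4 + 5*p^3 + 2*p^2 - 8*p) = (p + 2)*(p + 4)*(p^3 + 3*p^2 - 4*p) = (p + 2)*(p + 4)^2*(p^2 - p) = p*(p + 2)*(p + 4)^2*(p - 1)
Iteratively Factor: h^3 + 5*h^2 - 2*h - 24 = (h + 3)*(h^2 + 2*h - 8) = (h + 3)*(h + 4)*(h - 2)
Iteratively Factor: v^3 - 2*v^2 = (v)*(v^2 - 2*v) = v^2*(v - 2)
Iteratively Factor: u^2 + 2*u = (u + 2)*(u)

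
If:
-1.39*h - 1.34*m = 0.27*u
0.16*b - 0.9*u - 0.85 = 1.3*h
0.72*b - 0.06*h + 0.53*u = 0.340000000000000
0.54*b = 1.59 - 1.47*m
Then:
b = -0.33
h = -1.34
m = 1.20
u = 0.93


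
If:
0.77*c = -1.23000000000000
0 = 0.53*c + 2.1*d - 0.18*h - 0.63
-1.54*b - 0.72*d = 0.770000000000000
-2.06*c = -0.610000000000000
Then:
No Solution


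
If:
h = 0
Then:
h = 0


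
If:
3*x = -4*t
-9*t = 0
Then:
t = 0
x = 0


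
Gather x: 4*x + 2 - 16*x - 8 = -12*x - 6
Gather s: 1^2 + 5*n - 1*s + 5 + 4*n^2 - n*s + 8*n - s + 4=4*n^2 + 13*n + s*(-n - 2) + 10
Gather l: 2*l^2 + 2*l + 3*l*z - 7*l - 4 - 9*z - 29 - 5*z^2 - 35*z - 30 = 2*l^2 + l*(3*z - 5) - 5*z^2 - 44*z - 63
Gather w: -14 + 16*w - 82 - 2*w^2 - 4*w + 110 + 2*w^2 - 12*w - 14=0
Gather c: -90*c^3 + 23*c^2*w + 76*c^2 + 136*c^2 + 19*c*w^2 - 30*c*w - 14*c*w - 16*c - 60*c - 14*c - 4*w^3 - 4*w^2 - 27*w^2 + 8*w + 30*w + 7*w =-90*c^3 + c^2*(23*w + 212) + c*(19*w^2 - 44*w - 90) - 4*w^3 - 31*w^2 + 45*w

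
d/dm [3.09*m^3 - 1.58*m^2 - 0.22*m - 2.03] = 9.27*m^2 - 3.16*m - 0.22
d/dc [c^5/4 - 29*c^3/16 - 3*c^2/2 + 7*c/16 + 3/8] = 5*c^4/4 - 87*c^2/16 - 3*c + 7/16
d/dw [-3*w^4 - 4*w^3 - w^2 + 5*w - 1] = -12*w^3 - 12*w^2 - 2*w + 5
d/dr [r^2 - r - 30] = 2*r - 1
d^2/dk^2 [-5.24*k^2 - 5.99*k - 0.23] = -10.4800000000000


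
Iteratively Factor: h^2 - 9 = (h + 3)*(h - 3)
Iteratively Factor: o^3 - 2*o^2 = (o)*(o^2 - 2*o) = o*(o - 2)*(o)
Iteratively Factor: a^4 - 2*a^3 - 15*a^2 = (a - 5)*(a^3 + 3*a^2) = (a - 5)*(a + 3)*(a^2) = a*(a - 5)*(a + 3)*(a)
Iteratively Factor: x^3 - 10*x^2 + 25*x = (x - 5)*(x^2 - 5*x) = x*(x - 5)*(x - 5)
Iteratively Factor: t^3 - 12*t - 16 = (t - 4)*(t^2 + 4*t + 4) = (t - 4)*(t + 2)*(t + 2)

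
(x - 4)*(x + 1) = x^2 - 3*x - 4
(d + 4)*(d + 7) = d^2 + 11*d + 28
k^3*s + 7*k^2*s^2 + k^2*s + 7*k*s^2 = k*(k + 7*s)*(k*s + s)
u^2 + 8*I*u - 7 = (u + I)*(u + 7*I)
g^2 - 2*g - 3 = (g - 3)*(g + 1)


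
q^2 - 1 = (q - 1)*(q + 1)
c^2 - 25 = (c - 5)*(c + 5)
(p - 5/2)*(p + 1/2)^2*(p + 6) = p^4 + 9*p^3/2 - 45*p^2/4 - 113*p/8 - 15/4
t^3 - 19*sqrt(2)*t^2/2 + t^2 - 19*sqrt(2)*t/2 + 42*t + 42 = (t + 1)*(t - 6*sqrt(2))*(t - 7*sqrt(2)/2)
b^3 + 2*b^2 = b^2*(b + 2)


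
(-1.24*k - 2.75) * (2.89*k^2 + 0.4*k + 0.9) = -3.5836*k^3 - 8.4435*k^2 - 2.216*k - 2.475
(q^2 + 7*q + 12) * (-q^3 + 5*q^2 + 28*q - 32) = -q^5 - 2*q^4 + 51*q^3 + 224*q^2 + 112*q - 384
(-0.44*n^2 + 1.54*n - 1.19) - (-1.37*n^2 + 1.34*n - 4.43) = 0.93*n^2 + 0.2*n + 3.24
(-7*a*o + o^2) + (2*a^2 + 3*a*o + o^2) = 2*a^2 - 4*a*o + 2*o^2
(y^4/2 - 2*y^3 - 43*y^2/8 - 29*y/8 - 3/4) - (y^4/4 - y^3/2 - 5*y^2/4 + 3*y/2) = y^4/4 - 3*y^3/2 - 33*y^2/8 - 41*y/8 - 3/4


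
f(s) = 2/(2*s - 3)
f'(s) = -4/(2*s - 3)^2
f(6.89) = 0.19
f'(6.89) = -0.03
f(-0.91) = -0.41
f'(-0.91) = -0.17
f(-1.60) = -0.32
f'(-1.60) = -0.10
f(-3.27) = -0.21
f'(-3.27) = -0.04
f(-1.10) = -0.38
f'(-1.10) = -0.15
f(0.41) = -0.92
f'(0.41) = -0.84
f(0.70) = -1.25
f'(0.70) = -1.56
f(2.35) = 1.18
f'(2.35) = -1.38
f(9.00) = 0.13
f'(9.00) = -0.02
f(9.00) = 0.13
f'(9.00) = -0.02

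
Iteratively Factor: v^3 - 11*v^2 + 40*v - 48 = (v - 3)*(v^2 - 8*v + 16) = (v - 4)*(v - 3)*(v - 4)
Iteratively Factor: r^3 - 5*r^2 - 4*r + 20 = (r - 2)*(r^2 - 3*r - 10) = (r - 2)*(r + 2)*(r - 5)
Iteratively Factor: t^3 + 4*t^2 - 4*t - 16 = (t + 4)*(t^2 - 4) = (t - 2)*(t + 4)*(t + 2)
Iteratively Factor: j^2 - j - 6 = (j + 2)*(j - 3)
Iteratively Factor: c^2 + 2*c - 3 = (c + 3)*(c - 1)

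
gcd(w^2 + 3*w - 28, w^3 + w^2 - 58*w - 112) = w + 7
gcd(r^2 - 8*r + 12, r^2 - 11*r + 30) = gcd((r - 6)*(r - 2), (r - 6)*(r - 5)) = r - 6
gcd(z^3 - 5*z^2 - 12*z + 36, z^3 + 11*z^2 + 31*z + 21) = z + 3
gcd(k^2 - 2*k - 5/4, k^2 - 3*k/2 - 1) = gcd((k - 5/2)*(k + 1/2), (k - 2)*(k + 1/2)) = k + 1/2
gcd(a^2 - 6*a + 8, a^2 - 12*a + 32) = a - 4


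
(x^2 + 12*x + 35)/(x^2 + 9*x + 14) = (x + 5)/(x + 2)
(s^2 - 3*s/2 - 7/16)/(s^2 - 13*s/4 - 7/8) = (4*s - 7)/(2*(2*s - 7))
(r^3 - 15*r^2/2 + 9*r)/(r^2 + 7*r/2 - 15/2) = r*(r - 6)/(r + 5)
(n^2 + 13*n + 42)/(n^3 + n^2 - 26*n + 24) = (n + 7)/(n^2 - 5*n + 4)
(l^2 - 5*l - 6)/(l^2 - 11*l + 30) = (l + 1)/(l - 5)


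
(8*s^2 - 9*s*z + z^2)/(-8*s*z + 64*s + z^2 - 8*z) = (-s + z)/(z - 8)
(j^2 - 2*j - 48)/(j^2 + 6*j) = (j - 8)/j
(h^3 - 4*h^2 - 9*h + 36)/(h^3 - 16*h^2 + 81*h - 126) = (h^2 - h - 12)/(h^2 - 13*h + 42)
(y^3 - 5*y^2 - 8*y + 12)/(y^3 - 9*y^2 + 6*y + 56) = (y^2 - 7*y + 6)/(y^2 - 11*y + 28)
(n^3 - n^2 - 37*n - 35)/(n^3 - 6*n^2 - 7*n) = (n + 5)/n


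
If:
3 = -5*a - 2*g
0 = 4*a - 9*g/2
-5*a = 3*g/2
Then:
No Solution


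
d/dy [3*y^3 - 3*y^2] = 3*y*(3*y - 2)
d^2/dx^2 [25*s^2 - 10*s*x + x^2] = 2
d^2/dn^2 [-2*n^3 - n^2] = -12*n - 2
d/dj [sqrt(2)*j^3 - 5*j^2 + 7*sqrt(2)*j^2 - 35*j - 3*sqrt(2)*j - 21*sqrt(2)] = 3*sqrt(2)*j^2 - 10*j + 14*sqrt(2)*j - 35 - 3*sqrt(2)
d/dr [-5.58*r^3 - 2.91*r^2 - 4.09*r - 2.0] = -16.74*r^2 - 5.82*r - 4.09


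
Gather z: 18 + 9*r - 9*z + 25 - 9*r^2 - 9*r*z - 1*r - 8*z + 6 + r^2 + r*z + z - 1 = -8*r^2 + 8*r + z*(-8*r - 16) + 48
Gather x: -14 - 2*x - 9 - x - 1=-3*x - 24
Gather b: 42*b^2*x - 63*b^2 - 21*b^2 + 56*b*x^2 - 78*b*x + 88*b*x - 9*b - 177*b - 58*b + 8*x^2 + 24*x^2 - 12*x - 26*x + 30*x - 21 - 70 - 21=b^2*(42*x - 84) + b*(56*x^2 + 10*x - 244) + 32*x^2 - 8*x - 112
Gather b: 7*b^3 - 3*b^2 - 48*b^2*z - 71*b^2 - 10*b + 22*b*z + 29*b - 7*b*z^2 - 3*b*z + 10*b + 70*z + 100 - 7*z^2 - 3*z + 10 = 7*b^3 + b^2*(-48*z - 74) + b*(-7*z^2 + 19*z + 29) - 7*z^2 + 67*z + 110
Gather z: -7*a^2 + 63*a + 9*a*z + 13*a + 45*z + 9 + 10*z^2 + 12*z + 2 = -7*a^2 + 76*a + 10*z^2 + z*(9*a + 57) + 11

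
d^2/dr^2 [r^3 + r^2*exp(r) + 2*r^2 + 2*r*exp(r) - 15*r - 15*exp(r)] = r^2*exp(r) + 6*r*exp(r) + 6*r - 9*exp(r) + 4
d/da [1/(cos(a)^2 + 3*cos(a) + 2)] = (2*cos(a) + 3)*sin(a)/(cos(a)^2 + 3*cos(a) + 2)^2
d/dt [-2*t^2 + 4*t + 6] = 4 - 4*t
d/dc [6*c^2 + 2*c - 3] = 12*c + 2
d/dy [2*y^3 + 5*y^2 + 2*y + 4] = 6*y^2 + 10*y + 2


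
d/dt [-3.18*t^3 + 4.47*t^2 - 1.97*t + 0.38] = -9.54*t^2 + 8.94*t - 1.97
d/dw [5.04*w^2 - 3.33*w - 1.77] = 10.08*w - 3.33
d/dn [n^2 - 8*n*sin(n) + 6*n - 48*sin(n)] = -8*n*cos(n) + 2*n - 8*sin(n) - 48*cos(n) + 6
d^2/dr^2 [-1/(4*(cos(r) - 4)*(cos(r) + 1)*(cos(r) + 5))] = (2*(1 - cos(r)^2)^2 - 12*sin(r)^6 - 3*cos(r)^6 + 22*cos(r)^5 + 34*cos(r)^3 + 579*cos(r)^2 - 272*cos(r) - 792)/(4*(cos(r) - 4)^3*(cos(r) + 1)^3*(cos(r) + 5)^3)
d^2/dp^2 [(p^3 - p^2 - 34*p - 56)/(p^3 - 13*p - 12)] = 2*(-p^6 - 63*p^5 - 303*p^4 - 357*p^3 + 204*p^2 - 1584*p - 4304)/(p^9 - 39*p^7 - 36*p^6 + 507*p^5 + 936*p^4 - 1765*p^3 - 6084*p^2 - 5616*p - 1728)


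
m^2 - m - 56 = (m - 8)*(m + 7)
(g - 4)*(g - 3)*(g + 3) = g^3 - 4*g^2 - 9*g + 36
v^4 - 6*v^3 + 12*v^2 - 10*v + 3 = (v - 3)*(v - 1)^3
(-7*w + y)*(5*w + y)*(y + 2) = -35*w^2*y - 70*w^2 - 2*w*y^2 - 4*w*y + y^3 + 2*y^2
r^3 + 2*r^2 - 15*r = r*(r - 3)*(r + 5)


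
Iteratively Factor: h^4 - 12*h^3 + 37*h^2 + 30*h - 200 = (h - 5)*(h^3 - 7*h^2 + 2*h + 40) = (h - 5)^2*(h^2 - 2*h - 8) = (h - 5)^2*(h + 2)*(h - 4)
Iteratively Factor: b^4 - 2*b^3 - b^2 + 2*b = (b)*(b^3 - 2*b^2 - b + 2) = b*(b + 1)*(b^2 - 3*b + 2) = b*(b - 2)*(b + 1)*(b - 1)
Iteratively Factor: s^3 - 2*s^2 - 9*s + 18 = (s + 3)*(s^2 - 5*s + 6) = (s - 3)*(s + 3)*(s - 2)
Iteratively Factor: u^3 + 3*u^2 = (u)*(u^2 + 3*u) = u^2*(u + 3)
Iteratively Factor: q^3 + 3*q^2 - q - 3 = (q + 1)*(q^2 + 2*q - 3) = (q + 1)*(q + 3)*(q - 1)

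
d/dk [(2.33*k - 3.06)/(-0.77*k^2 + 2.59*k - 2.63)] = (1.7941*k^2 - 4.7124*k + 1.7975)/(0.5929*k^4 - 3.9886*k^3 + 10.7583*k^2 - 13.6234*k + 6.9169)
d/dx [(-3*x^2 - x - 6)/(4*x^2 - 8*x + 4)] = (7*x + 13)/(4*(x^3 - 3*x^2 + 3*x - 1))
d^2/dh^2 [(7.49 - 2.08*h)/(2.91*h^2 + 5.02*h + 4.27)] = (-(2.08*h - 7.49)*(5.82*h + 5.02)*(11.64*h + 10.04) + (36.3168*h - 22.7086)*(2.91*h^2 + 5.02*h + 4.27))/(2.91*h^2 + 5.02*h + 4.27)^3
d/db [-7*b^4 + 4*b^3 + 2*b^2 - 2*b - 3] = -28*b^3 + 12*b^2 + 4*b - 2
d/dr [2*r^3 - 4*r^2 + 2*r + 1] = 6*r^2 - 8*r + 2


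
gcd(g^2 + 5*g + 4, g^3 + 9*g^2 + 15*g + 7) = g + 1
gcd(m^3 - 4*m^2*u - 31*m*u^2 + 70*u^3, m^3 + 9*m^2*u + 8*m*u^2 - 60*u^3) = -m^2 - 3*m*u + 10*u^2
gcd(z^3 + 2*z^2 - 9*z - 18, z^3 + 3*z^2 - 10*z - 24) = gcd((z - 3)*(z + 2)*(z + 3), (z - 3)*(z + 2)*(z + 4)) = z^2 - z - 6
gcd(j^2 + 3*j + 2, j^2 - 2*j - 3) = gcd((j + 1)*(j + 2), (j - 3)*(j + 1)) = j + 1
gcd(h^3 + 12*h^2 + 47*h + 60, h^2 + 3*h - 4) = h + 4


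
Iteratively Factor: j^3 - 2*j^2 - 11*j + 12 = (j - 4)*(j^2 + 2*j - 3) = (j - 4)*(j - 1)*(j + 3)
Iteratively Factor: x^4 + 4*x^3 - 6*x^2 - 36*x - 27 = (x - 3)*(x^3 + 7*x^2 + 15*x + 9) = (x - 3)*(x + 3)*(x^2 + 4*x + 3) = (x - 3)*(x + 1)*(x + 3)*(x + 3)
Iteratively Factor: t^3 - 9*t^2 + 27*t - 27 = (t - 3)*(t^2 - 6*t + 9) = (t - 3)^2*(t - 3)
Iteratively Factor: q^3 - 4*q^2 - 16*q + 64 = (q - 4)*(q^2 - 16) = (q - 4)*(q + 4)*(q - 4)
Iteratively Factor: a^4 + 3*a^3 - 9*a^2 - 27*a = (a + 3)*(a^3 - 9*a) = a*(a + 3)*(a^2 - 9) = a*(a - 3)*(a + 3)*(a + 3)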